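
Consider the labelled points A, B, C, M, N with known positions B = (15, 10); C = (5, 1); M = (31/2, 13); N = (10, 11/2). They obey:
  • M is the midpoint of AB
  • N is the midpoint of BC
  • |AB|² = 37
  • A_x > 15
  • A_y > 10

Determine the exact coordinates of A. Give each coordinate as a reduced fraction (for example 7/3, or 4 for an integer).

A = (16, 16)

1. A_x = 16  [A = 2·M−B = 2·(31/2, 13)−(15, 10)]
2. A_y = 16  [A = 2·M−B = 2·(31/2, 13)−(15, 10)]
   so A = (16, 16)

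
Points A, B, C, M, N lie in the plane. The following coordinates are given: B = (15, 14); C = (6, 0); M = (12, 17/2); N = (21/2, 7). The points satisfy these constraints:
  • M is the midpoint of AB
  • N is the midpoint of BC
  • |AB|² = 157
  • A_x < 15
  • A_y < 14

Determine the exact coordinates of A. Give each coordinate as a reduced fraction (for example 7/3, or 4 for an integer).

A = (9, 3)

1. A_x = 9  [A = 2·M−B = 2·(12, 17/2)−(15, 14)]
2. A_y = 3  [A = 2·M−B = 2·(12, 17/2)−(15, 14)]
   so A = (9, 3)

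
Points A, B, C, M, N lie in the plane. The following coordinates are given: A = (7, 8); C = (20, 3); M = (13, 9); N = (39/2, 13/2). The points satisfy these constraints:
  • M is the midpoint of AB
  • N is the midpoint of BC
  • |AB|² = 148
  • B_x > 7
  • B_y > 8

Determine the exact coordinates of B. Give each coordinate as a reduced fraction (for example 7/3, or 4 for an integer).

1. B_x = 19  [B = 2·M−A = 2·(13, 9)−(7, 8)]
2. B_y = 10  [B = 2·M−A = 2·(13, 9)−(7, 8)]
   so B = (19, 10)

B = (19, 10)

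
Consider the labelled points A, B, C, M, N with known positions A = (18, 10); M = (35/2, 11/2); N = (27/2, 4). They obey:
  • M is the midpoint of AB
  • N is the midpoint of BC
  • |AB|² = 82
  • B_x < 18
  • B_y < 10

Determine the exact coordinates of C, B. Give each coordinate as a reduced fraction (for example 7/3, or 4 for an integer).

1. B_x = 17  [B = 2·M−A = 2·(35/2, 11/2)−(18, 10)]
2. B_y = 1  [B = 2·M−A = 2·(35/2, 11/2)−(18, 10)]
   so B = (17, 1)
3. C_x = 10  [C = 2·N−B = 2·(27/2, 4)−(17, 1)]
4. C_y = 7  [C = 2·N−B = 2·(27/2, 4)−(17, 1)]
   so C = (10, 7)

C = (10, 7)
B = (17, 1)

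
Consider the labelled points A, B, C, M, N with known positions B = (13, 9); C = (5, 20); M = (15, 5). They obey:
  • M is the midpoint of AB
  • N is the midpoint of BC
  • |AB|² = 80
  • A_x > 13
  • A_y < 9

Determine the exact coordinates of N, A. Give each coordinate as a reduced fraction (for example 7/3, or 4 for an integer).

1. A_x = 17  [A = 2·M−B = 2·(15, 5)−(13, 9)]
2. A_y = 1  [A = 2·M−B = 2·(15, 5)−(13, 9)]
   so A = (17, 1)
3. N_x = 9  [2·N = B+C = (13, 9)+(5, 20)]
4. N_y = 29/2  [2·N = B+C = (13, 9)+(5, 20)]
   so N = (9, 29/2)

N = (9, 29/2)
A = (17, 1)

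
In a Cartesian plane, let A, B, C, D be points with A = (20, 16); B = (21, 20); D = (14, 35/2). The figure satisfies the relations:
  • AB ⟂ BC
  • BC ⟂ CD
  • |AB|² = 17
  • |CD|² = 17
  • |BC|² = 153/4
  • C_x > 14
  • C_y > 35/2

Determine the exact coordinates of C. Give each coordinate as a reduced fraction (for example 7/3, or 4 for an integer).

C = (15, 43/2)

1. C_x = 15  [[AB ⟂ BC ⇒ 1x+4y-101=0] ∩ [|C−(14, 35/2)|²=17]]
2. C_y = 43/2  [[AB ⟂ BC ⇒ 1x+4y-101=0] ∩ [|C−(14, 35/2)|²=17]]
   so C = (15, 43/2)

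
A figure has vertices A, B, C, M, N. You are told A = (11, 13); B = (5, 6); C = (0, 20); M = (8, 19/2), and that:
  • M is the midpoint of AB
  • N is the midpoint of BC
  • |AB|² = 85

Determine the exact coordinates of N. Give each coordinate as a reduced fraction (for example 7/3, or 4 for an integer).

N = (5/2, 13)

1. N_x = 5/2  [2·N = B+C = (5, 6)+(0, 20)]
2. N_y = 13  [2·N = B+C = (5, 6)+(0, 20)]
   so N = (5/2, 13)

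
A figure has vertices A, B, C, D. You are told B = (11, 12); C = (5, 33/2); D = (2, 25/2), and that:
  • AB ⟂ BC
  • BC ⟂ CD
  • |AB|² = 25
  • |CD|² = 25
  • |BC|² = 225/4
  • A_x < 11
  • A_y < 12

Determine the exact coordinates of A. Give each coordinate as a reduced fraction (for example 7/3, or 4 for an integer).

A = (8, 8)

1. A_x = 8  [[AB ⟂ BC ⇒ 6x-9/2y-12=0] ∩ [|A−(11, 12)|²=25]]
2. A_y = 8  [[AB ⟂ BC ⇒ 6x-9/2y-12=0] ∩ [|A−(11, 12)|²=25]]
   so A = (8, 8)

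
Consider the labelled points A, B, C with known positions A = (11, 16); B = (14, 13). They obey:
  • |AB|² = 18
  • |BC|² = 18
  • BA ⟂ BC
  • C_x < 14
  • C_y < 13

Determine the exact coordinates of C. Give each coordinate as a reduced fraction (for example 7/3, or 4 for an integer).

C = (11, 10)

1. C_x = 11  [[BA ⟂ BC ⇒ -3x+3y+3=0] ∩ [|C−(14, 13)|²=18]]
2. C_y = 10  [[BA ⟂ BC ⇒ -3x+3y+3=0] ∩ [|C−(14, 13)|²=18]]
   so C = (11, 10)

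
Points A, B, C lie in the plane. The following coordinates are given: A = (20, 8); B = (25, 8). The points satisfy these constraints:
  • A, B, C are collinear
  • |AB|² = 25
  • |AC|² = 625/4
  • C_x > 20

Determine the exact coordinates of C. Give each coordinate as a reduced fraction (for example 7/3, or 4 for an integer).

C = (65/2, 8)

1. C_x = 65/2  [[A, B, C are collinear ⇒ 5y-40=0] ∩ [|C−(20, 8)|²=625/4]]
2. C_y = 8  [[A, B, C are collinear ⇒ 5y-40=0] ∩ [|C−(20, 8)|²=625/4]]
   so C = (65/2, 8)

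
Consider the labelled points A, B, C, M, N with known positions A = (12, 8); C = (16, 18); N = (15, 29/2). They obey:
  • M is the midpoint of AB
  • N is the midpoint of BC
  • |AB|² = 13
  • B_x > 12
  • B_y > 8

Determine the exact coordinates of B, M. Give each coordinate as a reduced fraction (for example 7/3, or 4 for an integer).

1. B_x = 14  [B = 2·N−C = 2·(15, 29/2)−(16, 18)]
2. B_y = 11  [B = 2·N−C = 2·(15, 29/2)−(16, 18)]
   so B = (14, 11)
3. M_x = 13  [2·M = A+B = (12, 8)+(14, 11)]
4. M_y = 19/2  [2·M = A+B = (12, 8)+(14, 11)]
   so M = (13, 19/2)

B = (14, 11)
M = (13, 19/2)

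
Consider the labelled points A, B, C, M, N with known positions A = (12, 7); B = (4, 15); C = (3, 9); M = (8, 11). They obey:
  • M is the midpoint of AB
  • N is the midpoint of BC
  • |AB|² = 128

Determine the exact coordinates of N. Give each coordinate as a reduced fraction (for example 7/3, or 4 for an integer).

N = (7/2, 12)

1. N_x = 7/2  [2·N = B+C = (4, 15)+(3, 9)]
2. N_y = 12  [2·N = B+C = (4, 15)+(3, 9)]
   so N = (7/2, 12)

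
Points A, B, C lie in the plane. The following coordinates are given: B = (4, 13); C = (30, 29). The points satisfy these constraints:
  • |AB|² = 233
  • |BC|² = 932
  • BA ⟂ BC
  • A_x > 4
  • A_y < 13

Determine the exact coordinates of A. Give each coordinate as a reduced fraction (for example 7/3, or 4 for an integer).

A = (12, 0)

1. A_x = 12  [[BA ⟂ BC ⇒ 26x+16y-312=0] ∩ [|A−(4, 13)|²=233]]
2. A_y = 0  [[BA ⟂ BC ⇒ 26x+16y-312=0] ∩ [|A−(4, 13)|²=233]]
   so A = (12, 0)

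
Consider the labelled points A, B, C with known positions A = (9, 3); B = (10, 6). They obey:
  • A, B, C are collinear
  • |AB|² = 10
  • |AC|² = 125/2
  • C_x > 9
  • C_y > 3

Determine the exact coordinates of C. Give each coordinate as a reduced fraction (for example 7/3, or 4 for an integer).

C = (23/2, 21/2)

1. C_x = 23/2  [[A, B, C are collinear ⇒ -3x+1y+24=0] ∩ [|C−(9, 3)|²=125/2]]
2. C_y = 21/2  [[A, B, C are collinear ⇒ -3x+1y+24=0] ∩ [|C−(9, 3)|²=125/2]]
   so C = (23/2, 21/2)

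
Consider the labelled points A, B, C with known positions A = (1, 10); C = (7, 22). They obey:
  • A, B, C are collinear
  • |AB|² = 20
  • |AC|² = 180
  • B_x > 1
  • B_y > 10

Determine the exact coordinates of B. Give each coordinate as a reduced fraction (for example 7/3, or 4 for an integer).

B = (3, 14)

1. B_x = 3  [[A, B, C are collinear ⇒ 12x-6y+48=0] ∩ [|B−(1, 10)|²=20]]
2. B_y = 14  [[A, B, C are collinear ⇒ 12x-6y+48=0] ∩ [|B−(1, 10)|²=20]]
   so B = (3, 14)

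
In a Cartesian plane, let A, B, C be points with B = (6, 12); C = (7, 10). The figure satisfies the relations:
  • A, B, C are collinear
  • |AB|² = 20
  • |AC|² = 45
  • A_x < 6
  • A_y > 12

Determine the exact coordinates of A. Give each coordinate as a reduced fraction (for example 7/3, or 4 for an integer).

1. A_x = 4  [[A, B, C are collinear ⇒ 2x+1y-24=0] ∩ [|A−(6, 12)|²=20]]
2. A_y = 16  [[A, B, C are collinear ⇒ 2x+1y-24=0] ∩ [|A−(6, 12)|²=20]]
   so A = (4, 16)

A = (4, 16)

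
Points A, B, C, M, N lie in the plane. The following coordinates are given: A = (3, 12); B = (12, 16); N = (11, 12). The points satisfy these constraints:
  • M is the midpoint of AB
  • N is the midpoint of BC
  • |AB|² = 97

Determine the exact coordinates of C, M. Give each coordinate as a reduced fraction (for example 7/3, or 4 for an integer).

C = (10, 8)
M = (15/2, 14)

1. M_x = 15/2  [2·M = A+B = (3, 12)+(12, 16)]
2. M_y = 14  [2·M = A+B = (3, 12)+(12, 16)]
   so M = (15/2, 14)
3. C_x = 10  [C = 2·N−B = 2·(11, 12)−(12, 16)]
4. C_y = 8  [C = 2·N−B = 2·(11, 12)−(12, 16)]
   so C = (10, 8)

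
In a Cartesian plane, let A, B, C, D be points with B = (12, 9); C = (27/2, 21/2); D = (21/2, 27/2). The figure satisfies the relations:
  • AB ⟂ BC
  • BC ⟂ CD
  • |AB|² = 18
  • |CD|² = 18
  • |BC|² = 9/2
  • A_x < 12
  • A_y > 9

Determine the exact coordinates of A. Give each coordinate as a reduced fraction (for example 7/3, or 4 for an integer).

1. A_x = 9  [[AB ⟂ BC ⇒ -3/2x-3/2y+63/2=0] ∩ [|A−(12, 9)|²=18]]
2. A_y = 12  [[AB ⟂ BC ⇒ -3/2x-3/2y+63/2=0] ∩ [|A−(12, 9)|²=18]]
   so A = (9, 12)

A = (9, 12)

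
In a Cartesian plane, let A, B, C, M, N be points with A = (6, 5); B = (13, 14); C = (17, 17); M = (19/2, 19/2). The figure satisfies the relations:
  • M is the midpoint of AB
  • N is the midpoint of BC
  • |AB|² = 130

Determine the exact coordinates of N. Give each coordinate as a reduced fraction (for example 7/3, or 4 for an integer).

N = (15, 31/2)

1. N_x = 15  [2·N = B+C = (13, 14)+(17, 17)]
2. N_y = 31/2  [2·N = B+C = (13, 14)+(17, 17)]
   so N = (15, 31/2)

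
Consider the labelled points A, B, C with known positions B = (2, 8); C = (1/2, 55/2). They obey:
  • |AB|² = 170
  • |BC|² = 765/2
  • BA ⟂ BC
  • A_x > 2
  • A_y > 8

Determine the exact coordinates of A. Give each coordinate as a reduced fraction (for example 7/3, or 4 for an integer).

1. A_x = 15  [[BA ⟂ BC ⇒ -3/2x+39/2y-153=0] ∩ [|A−(2, 8)|²=170]]
2. A_y = 9  [[BA ⟂ BC ⇒ -3/2x+39/2y-153=0] ∩ [|A−(2, 8)|²=170]]
   so A = (15, 9)

A = (15, 9)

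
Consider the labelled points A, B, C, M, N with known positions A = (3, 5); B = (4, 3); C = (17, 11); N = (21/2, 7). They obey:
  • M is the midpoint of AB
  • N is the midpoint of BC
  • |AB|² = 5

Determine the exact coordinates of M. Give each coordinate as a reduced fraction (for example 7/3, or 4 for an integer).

1. M_x = 7/2  [2·M = A+B = (3, 5)+(4, 3)]
2. M_y = 4  [2·M = A+B = (3, 5)+(4, 3)]
   so M = (7/2, 4)

M = (7/2, 4)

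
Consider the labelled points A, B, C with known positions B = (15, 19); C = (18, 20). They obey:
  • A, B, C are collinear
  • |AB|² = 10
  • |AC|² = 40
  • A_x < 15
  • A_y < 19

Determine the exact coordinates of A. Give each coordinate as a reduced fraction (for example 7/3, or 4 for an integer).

A = (12, 18)

1. A_x = 12  [[A, B, C are collinear ⇒ -1x+3y-42=0] ∩ [|A−(15, 19)|²=10]]
2. A_y = 18  [[A, B, C are collinear ⇒ -1x+3y-42=0] ∩ [|A−(15, 19)|²=10]]
   so A = (12, 18)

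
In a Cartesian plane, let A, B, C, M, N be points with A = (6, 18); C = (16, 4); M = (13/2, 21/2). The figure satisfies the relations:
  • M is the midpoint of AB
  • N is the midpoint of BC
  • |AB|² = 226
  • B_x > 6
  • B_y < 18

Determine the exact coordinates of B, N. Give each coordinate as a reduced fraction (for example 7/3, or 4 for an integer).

B = (7, 3)
N = (23/2, 7/2)

1. B_x = 7  [B = 2·M−A = 2·(13/2, 21/2)−(6, 18)]
2. B_y = 3  [B = 2·M−A = 2·(13/2, 21/2)−(6, 18)]
   so B = (7, 3)
3. N_x = 23/2  [2·N = B+C = (7, 3)+(16, 4)]
4. N_y = 7/2  [2·N = B+C = (7, 3)+(16, 4)]
   so N = (23/2, 7/2)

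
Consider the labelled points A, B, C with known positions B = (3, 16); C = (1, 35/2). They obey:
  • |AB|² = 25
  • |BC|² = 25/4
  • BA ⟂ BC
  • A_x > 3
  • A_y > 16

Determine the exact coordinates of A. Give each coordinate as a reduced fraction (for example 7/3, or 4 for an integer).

A = (6, 20)

1. A_x = 6  [[BA ⟂ BC ⇒ -2x+3/2y-18=0] ∩ [|A−(3, 16)|²=25]]
2. A_y = 20  [[BA ⟂ BC ⇒ -2x+3/2y-18=0] ∩ [|A−(3, 16)|²=25]]
   so A = (6, 20)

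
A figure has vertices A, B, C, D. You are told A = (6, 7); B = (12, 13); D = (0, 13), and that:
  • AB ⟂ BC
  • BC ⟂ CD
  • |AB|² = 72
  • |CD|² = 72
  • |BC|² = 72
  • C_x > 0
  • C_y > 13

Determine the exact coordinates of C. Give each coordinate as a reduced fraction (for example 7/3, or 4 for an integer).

1. C_x = 6  [[AB ⟂ BC ⇒ 6x+6y-150=0] ∩ [|C−(0, 13)|²=72]]
2. C_y = 19  [[AB ⟂ BC ⇒ 6x+6y-150=0] ∩ [|C−(0, 13)|²=72]]
   so C = (6, 19)

C = (6, 19)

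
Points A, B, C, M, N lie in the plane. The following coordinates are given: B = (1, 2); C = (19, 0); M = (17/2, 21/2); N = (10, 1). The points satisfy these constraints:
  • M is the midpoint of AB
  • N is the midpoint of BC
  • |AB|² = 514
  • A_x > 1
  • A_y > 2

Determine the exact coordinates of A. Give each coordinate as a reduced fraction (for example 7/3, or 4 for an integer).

1. A_x = 16  [A = 2·M−B = 2·(17/2, 21/2)−(1, 2)]
2. A_y = 19  [A = 2·M−B = 2·(17/2, 21/2)−(1, 2)]
   so A = (16, 19)

A = (16, 19)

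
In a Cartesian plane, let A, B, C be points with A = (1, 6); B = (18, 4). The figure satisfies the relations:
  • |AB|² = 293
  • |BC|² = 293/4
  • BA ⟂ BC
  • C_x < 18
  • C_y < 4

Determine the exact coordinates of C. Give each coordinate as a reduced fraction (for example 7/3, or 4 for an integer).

1. C_x = 17  [[BA ⟂ BC ⇒ -17x+2y+298=0] ∩ [|C−(18, 4)|²=293/4]]
2. C_y = -9/2  [[BA ⟂ BC ⇒ -17x+2y+298=0] ∩ [|C−(18, 4)|²=293/4]]
   so C = (17, -9/2)

C = (17, -9/2)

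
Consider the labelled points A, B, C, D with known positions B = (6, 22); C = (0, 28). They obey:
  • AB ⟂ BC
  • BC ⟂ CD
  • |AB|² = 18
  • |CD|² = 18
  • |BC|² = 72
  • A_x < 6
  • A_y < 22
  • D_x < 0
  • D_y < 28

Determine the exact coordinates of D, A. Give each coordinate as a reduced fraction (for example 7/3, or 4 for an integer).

D = (-3, 25)
A = (3, 19)

1. D_x = -3  [[BC ⟂ CD ⇒ -6x+6y-168=0] ∩ [|D−(0, 28)|²=18]]
2. D_y = 25  [[BC ⟂ CD ⇒ -6x+6y-168=0] ∩ [|D−(0, 28)|²=18]]
   so D = (-3, 25)
3. A_x = 3  [[AB ⟂ BC ⇒ 6x-6y+96=0] ∩ [|A−(6, 22)|²=18]]
4. A_y = 19  [[AB ⟂ BC ⇒ 6x-6y+96=0] ∩ [|A−(6, 22)|²=18]]
   so A = (3, 19)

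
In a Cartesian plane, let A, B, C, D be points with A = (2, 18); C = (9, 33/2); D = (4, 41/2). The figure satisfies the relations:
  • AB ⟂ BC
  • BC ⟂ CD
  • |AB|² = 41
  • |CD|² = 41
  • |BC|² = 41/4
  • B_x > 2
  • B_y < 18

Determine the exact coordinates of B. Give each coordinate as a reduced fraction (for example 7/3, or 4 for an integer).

B = (7, 14)

1. B_x = 7  [[BC ⟂ CD ⇒ 5x-4y+21=0] ∩ [|B−(2, 18)|²=41]]
2. B_y = 14  [[BC ⟂ CD ⇒ 5x-4y+21=0] ∩ [|B−(2, 18)|²=41]]
   so B = (7, 14)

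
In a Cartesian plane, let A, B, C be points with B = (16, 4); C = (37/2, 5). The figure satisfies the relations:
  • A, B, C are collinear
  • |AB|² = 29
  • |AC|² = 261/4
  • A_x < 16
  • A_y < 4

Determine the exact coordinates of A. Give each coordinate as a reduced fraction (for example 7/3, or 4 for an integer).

A = (11, 2)

1. A_x = 11  [[A, B, C are collinear ⇒ -1x+5/2y+6=0] ∩ [|A−(16, 4)|²=29]]
2. A_y = 2  [[A, B, C are collinear ⇒ -1x+5/2y+6=0] ∩ [|A−(16, 4)|²=29]]
   so A = (11, 2)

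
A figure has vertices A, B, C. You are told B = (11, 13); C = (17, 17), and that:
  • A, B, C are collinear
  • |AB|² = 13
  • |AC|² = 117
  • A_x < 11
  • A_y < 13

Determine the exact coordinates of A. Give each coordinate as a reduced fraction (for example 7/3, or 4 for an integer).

1. A_x = 8  [[A, B, C are collinear ⇒ -4x+6y-34=0] ∩ [|A−(11, 13)|²=13]]
2. A_y = 11  [[A, B, C are collinear ⇒ -4x+6y-34=0] ∩ [|A−(11, 13)|²=13]]
   so A = (8, 11)

A = (8, 11)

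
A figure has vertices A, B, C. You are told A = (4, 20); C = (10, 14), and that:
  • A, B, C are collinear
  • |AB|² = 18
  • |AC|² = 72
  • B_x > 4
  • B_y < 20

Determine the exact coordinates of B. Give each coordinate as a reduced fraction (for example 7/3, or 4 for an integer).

1. B_x = 7  [[A, B, C are collinear ⇒ -6x-6y+144=0] ∩ [|B−(4, 20)|²=18]]
2. B_y = 17  [[A, B, C are collinear ⇒ -6x-6y+144=0] ∩ [|B−(4, 20)|²=18]]
   so B = (7, 17)

B = (7, 17)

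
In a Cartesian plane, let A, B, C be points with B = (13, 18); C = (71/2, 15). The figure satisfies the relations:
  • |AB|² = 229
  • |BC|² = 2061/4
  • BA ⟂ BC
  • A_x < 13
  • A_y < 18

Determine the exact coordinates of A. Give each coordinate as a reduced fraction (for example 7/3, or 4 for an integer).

1. A_x = 11  [[BA ⟂ BC ⇒ 45/2x-3y-477/2=0] ∩ [|A−(13, 18)|²=229]]
2. A_y = 3  [[BA ⟂ BC ⇒ 45/2x-3y-477/2=0] ∩ [|A−(13, 18)|²=229]]
   so A = (11, 3)

A = (11, 3)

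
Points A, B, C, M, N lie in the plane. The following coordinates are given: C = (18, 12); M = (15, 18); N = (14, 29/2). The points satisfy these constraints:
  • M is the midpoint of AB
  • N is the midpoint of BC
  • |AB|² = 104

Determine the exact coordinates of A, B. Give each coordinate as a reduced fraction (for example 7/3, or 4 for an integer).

A = (20, 19)
B = (10, 17)

1. B_x = 10  [B = 2·N−C = 2·(14, 29/2)−(18, 12)]
2. B_y = 17  [B = 2·N−C = 2·(14, 29/2)−(18, 12)]
   so B = (10, 17)
3. A_x = 20  [A = 2·M−B = 2·(15, 18)−(10, 17)]
4. A_y = 19  [A = 2·M−B = 2·(15, 18)−(10, 17)]
   so A = (20, 19)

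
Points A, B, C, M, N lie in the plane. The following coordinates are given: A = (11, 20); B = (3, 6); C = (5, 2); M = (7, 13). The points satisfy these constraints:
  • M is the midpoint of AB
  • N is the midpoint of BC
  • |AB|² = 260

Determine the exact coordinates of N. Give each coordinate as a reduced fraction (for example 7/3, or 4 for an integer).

1. N_x = 4  [2·N = B+C = (3, 6)+(5, 2)]
2. N_y = 4  [2·N = B+C = (3, 6)+(5, 2)]
   so N = (4, 4)

N = (4, 4)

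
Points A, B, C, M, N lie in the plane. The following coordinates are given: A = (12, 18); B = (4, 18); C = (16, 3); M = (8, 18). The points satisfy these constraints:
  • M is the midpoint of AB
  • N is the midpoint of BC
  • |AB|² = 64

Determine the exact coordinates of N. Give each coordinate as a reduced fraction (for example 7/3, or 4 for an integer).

1. N_x = 10  [2·N = B+C = (4, 18)+(16, 3)]
2. N_y = 21/2  [2·N = B+C = (4, 18)+(16, 3)]
   so N = (10, 21/2)

N = (10, 21/2)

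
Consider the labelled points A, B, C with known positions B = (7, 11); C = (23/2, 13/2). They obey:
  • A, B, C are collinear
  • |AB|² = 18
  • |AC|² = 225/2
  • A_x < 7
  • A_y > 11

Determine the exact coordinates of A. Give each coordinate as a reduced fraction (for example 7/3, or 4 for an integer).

A = (4, 14)

1. A_x = 4  [[A, B, C are collinear ⇒ 9/2x+9/2y-81=0] ∩ [|A−(7, 11)|²=18]]
2. A_y = 14  [[A, B, C are collinear ⇒ 9/2x+9/2y-81=0] ∩ [|A−(7, 11)|²=18]]
   so A = (4, 14)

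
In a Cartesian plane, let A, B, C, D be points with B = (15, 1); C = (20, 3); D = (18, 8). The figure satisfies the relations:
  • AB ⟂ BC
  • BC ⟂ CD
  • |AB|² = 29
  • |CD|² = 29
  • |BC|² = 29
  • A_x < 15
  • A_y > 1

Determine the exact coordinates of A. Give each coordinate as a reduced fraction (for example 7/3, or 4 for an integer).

A = (13, 6)

1. A_x = 13  [[AB ⟂ BC ⇒ -5x-2y+77=0] ∩ [|A−(15, 1)|²=29]]
2. A_y = 6  [[AB ⟂ BC ⇒ -5x-2y+77=0] ∩ [|A−(15, 1)|²=29]]
   so A = (13, 6)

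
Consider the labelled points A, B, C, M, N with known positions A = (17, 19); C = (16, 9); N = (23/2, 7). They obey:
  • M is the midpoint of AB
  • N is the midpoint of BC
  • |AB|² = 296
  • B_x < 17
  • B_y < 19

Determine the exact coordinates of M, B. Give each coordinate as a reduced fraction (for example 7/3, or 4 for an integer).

M = (12, 12)
B = (7, 5)

1. B_x = 7  [B = 2·N−C = 2·(23/2, 7)−(16, 9)]
2. B_y = 5  [B = 2·N−C = 2·(23/2, 7)−(16, 9)]
   so B = (7, 5)
3. M_x = 12  [2·M = A+B = (17, 19)+(7, 5)]
4. M_y = 12  [2·M = A+B = (17, 19)+(7, 5)]
   so M = (12, 12)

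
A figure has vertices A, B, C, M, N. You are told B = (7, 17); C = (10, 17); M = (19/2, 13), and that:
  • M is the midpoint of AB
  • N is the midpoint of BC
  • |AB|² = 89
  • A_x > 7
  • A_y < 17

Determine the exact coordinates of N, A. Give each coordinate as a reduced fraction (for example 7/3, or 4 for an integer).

N = (17/2, 17)
A = (12, 9)

1. A_x = 12  [A = 2·M−B = 2·(19/2, 13)−(7, 17)]
2. A_y = 9  [A = 2·M−B = 2·(19/2, 13)−(7, 17)]
   so A = (12, 9)
3. N_x = 17/2  [2·N = B+C = (7, 17)+(10, 17)]
4. N_y = 17  [2·N = B+C = (7, 17)+(10, 17)]
   so N = (17/2, 17)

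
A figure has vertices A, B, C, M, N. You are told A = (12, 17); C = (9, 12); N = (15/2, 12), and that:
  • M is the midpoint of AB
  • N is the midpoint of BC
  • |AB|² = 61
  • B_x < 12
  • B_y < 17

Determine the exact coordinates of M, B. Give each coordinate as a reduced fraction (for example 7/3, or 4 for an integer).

M = (9, 29/2)
B = (6, 12)

1. B_x = 6  [B = 2·N−C = 2·(15/2, 12)−(9, 12)]
2. B_y = 12  [B = 2·N−C = 2·(15/2, 12)−(9, 12)]
   so B = (6, 12)
3. M_x = 9  [2·M = A+B = (12, 17)+(6, 12)]
4. M_y = 29/2  [2·M = A+B = (12, 17)+(6, 12)]
   so M = (9, 29/2)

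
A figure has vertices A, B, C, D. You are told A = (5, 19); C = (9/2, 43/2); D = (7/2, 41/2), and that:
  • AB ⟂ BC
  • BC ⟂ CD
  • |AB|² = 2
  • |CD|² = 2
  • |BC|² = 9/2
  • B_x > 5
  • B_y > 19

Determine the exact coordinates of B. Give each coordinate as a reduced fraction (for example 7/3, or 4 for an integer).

B = (6, 20)

1. B_x = 6  [[BC ⟂ CD ⇒ 1x+1y-26=0] ∩ [|B−(5, 19)|²=2]]
2. B_y = 20  [[BC ⟂ CD ⇒ 1x+1y-26=0] ∩ [|B−(5, 19)|²=2]]
   so B = (6, 20)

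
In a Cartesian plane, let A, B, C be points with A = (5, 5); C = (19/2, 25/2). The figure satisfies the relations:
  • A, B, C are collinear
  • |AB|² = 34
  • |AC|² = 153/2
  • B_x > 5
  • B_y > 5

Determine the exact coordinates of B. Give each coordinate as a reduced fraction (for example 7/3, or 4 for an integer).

1. B_x = 8  [[A, B, C are collinear ⇒ 15/2x-9/2y-15=0] ∩ [|B−(5, 5)|²=34]]
2. B_y = 10  [[A, B, C are collinear ⇒ 15/2x-9/2y-15=0] ∩ [|B−(5, 5)|²=34]]
   so B = (8, 10)

B = (8, 10)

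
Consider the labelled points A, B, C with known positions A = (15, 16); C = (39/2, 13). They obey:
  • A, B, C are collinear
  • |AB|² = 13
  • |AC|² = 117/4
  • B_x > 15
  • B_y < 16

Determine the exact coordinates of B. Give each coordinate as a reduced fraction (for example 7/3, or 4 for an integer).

1. B_x = 18  [[A, B, C are collinear ⇒ -3x-9/2y+117=0] ∩ [|B−(15, 16)|²=13]]
2. B_y = 14  [[A, B, C are collinear ⇒ -3x-9/2y+117=0] ∩ [|B−(15, 16)|²=13]]
   so B = (18, 14)

B = (18, 14)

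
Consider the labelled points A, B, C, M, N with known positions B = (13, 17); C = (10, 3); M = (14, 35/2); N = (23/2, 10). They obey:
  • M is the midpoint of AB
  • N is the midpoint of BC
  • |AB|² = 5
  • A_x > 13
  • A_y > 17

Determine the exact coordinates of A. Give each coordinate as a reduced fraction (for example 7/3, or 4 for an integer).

A = (15, 18)

1. A_x = 15  [A = 2·M−B = 2·(14, 35/2)−(13, 17)]
2. A_y = 18  [A = 2·M−B = 2·(14, 35/2)−(13, 17)]
   so A = (15, 18)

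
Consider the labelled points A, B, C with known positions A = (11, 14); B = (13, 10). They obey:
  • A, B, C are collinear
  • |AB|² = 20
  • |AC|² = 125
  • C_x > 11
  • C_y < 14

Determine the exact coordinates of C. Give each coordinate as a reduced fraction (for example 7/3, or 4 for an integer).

1. C_x = 16  [[A, B, C are collinear ⇒ 4x+2y-72=0] ∩ [|C−(11, 14)|²=125]]
2. C_y = 4  [[A, B, C are collinear ⇒ 4x+2y-72=0] ∩ [|C−(11, 14)|²=125]]
   so C = (16, 4)

C = (16, 4)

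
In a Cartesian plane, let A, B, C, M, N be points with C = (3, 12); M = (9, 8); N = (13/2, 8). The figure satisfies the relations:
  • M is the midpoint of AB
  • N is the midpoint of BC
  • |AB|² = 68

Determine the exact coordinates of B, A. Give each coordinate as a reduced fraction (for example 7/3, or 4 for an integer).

1. B_x = 10  [B = 2·N−C = 2·(13/2, 8)−(3, 12)]
2. B_y = 4  [B = 2·N−C = 2·(13/2, 8)−(3, 12)]
   so B = (10, 4)
3. A_x = 8  [A = 2·M−B = 2·(9, 8)−(10, 4)]
4. A_y = 12  [A = 2·M−B = 2·(9, 8)−(10, 4)]
   so A = (8, 12)

B = (10, 4)
A = (8, 12)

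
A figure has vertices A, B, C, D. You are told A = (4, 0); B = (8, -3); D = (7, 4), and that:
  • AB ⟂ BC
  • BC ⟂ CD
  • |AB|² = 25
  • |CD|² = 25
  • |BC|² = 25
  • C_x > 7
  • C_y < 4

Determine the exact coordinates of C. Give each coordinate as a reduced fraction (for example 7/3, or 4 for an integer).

1. C_x = 11  [[AB ⟂ BC ⇒ 4x-3y-41=0] ∩ [|C−(7, 4)|²=25]]
2. C_y = 1  [[AB ⟂ BC ⇒ 4x-3y-41=0] ∩ [|C−(7, 4)|²=25]]
   so C = (11, 1)

C = (11, 1)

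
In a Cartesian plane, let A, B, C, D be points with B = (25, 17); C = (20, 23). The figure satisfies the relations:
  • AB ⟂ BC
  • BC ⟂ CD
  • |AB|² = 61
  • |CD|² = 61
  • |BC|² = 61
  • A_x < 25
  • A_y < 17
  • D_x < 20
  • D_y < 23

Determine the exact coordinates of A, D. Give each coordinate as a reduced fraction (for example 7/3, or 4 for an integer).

1. A_x = 19  [[AB ⟂ BC ⇒ 5x-6y-23=0] ∩ [|A−(25, 17)|²=61]]
2. A_y = 12  [[AB ⟂ BC ⇒ 5x-6y-23=0] ∩ [|A−(25, 17)|²=61]]
   so A = (19, 12)
3. D_x = 14  [[BC ⟂ CD ⇒ -5x+6y-38=0] ∩ [|D−(20, 23)|²=61]]
4. D_y = 18  [[BC ⟂ CD ⇒ -5x+6y-38=0] ∩ [|D−(20, 23)|²=61]]
   so D = (14, 18)

A = (19, 12)
D = (14, 18)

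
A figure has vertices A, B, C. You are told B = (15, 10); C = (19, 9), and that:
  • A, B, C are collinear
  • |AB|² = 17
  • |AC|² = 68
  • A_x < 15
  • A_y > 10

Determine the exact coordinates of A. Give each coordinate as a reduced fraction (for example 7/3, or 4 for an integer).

1. A_x = 11  [[A, B, C are collinear ⇒ 1x+4y-55=0] ∩ [|A−(15, 10)|²=17]]
2. A_y = 11  [[A, B, C are collinear ⇒ 1x+4y-55=0] ∩ [|A−(15, 10)|²=17]]
   so A = (11, 11)

A = (11, 11)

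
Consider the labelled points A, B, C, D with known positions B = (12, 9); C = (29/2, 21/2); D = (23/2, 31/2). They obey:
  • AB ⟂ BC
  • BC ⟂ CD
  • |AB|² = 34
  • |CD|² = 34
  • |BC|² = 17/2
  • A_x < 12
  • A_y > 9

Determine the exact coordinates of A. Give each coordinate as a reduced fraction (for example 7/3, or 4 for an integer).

A = (9, 14)

1. A_x = 9  [[AB ⟂ BC ⇒ -5/2x-3/2y+87/2=0] ∩ [|A−(12, 9)|²=34]]
2. A_y = 14  [[AB ⟂ BC ⇒ -5/2x-3/2y+87/2=0] ∩ [|A−(12, 9)|²=34]]
   so A = (9, 14)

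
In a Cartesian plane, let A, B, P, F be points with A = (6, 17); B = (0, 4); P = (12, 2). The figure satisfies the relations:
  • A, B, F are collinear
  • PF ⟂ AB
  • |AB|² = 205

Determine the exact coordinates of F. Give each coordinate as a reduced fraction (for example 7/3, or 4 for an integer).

F = (276/205, 1418/205)

1. F_x = 276/205  [[A, B, F are collinear ⇒ 13x-6y+24=0] ∩ [PF ⟂ AB ⇒ -6x-13y+98=0]]
2. F_y = 1418/205  [[A, B, F are collinear ⇒ 13x-6y+24=0] ∩ [PF ⟂ AB ⇒ -6x-13y+98=0]]
   so F = (276/205, 1418/205)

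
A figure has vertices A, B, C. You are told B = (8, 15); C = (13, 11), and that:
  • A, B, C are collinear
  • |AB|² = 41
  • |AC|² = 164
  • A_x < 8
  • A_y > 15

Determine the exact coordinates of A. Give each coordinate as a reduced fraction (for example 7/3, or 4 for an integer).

A = (3, 19)

1. A_x = 3  [[A, B, C are collinear ⇒ 4x+5y-107=0] ∩ [|A−(8, 15)|²=41]]
2. A_y = 19  [[A, B, C are collinear ⇒ 4x+5y-107=0] ∩ [|A−(8, 15)|²=41]]
   so A = (3, 19)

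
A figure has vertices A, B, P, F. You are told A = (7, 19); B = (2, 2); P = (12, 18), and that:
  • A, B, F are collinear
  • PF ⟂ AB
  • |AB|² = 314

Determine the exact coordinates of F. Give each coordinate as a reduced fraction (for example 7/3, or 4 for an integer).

1. F_x = 1119/157  [[A, B, F are collinear ⇒ 17x-5y-24=0] ∩ [PF ⟂ AB ⇒ -5x-17y+366=0]]
2. F_y = 3051/157  [[A, B, F are collinear ⇒ 17x-5y-24=0] ∩ [PF ⟂ AB ⇒ -5x-17y+366=0]]
   so F = (1119/157, 3051/157)

F = (1119/157, 3051/157)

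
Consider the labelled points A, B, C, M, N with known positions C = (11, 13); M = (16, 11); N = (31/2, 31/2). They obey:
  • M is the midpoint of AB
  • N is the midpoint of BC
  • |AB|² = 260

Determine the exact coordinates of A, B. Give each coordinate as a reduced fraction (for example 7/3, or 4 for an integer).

1. B_x = 20  [B = 2·N−C = 2·(31/2, 31/2)−(11, 13)]
2. B_y = 18  [B = 2·N−C = 2·(31/2, 31/2)−(11, 13)]
   so B = (20, 18)
3. A_x = 12  [A = 2·M−B = 2·(16, 11)−(20, 18)]
4. A_y = 4  [A = 2·M−B = 2·(16, 11)−(20, 18)]
   so A = (12, 4)

A = (12, 4)
B = (20, 18)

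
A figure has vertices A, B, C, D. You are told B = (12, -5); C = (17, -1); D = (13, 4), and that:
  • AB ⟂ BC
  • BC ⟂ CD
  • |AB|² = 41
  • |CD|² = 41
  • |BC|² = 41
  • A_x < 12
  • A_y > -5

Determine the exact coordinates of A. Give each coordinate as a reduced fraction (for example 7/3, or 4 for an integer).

A = (8, 0)

1. A_x = 8  [[AB ⟂ BC ⇒ -5x-4y+40=0] ∩ [|A−(12, -5)|²=41]]
2. A_y = 0  [[AB ⟂ BC ⇒ -5x-4y+40=0] ∩ [|A−(12, -5)|²=41]]
   so A = (8, 0)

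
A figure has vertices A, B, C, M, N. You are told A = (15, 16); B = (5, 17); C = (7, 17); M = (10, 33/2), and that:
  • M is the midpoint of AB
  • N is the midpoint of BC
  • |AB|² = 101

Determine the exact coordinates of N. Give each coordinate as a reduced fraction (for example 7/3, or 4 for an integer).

1. N_x = 6  [2·N = B+C = (5, 17)+(7, 17)]
2. N_y = 17  [2·N = B+C = (5, 17)+(7, 17)]
   so N = (6, 17)

N = (6, 17)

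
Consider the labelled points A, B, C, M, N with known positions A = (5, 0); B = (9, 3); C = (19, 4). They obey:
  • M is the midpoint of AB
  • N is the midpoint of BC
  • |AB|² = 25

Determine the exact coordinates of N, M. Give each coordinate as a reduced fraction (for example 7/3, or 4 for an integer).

N = (14, 7/2)
M = (7, 3/2)

1. M_x = 7  [2·M = A+B = (5, 0)+(9, 3)]
2. M_y = 3/2  [2·M = A+B = (5, 0)+(9, 3)]
   so M = (7, 3/2)
3. N_x = 14  [2·N = B+C = (9, 3)+(19, 4)]
4. N_y = 7/2  [2·N = B+C = (9, 3)+(19, 4)]
   so N = (14, 7/2)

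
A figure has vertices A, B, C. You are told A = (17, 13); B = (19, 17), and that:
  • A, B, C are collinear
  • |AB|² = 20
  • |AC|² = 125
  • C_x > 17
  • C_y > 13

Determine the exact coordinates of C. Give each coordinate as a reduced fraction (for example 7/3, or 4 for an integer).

C = (22, 23)

1. C_x = 22  [[A, B, C are collinear ⇒ -4x+2y+42=0] ∩ [|C−(17, 13)|²=125]]
2. C_y = 23  [[A, B, C are collinear ⇒ -4x+2y+42=0] ∩ [|C−(17, 13)|²=125]]
   so C = (22, 23)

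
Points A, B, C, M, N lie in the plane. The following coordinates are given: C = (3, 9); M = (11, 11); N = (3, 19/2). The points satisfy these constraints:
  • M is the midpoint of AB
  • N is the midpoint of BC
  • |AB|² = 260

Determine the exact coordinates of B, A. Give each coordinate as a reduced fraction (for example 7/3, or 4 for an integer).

B = (3, 10)
A = (19, 12)

1. B_x = 3  [B = 2·N−C = 2·(3, 19/2)−(3, 9)]
2. B_y = 10  [B = 2·N−C = 2·(3, 19/2)−(3, 9)]
   so B = (3, 10)
3. A_x = 19  [A = 2·M−B = 2·(11, 11)−(3, 10)]
4. A_y = 12  [A = 2·M−B = 2·(11, 11)−(3, 10)]
   so A = (19, 12)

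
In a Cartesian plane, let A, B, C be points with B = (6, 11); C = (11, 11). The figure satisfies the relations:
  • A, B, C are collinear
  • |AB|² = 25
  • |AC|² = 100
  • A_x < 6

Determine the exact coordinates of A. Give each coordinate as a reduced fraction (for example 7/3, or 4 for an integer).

A = (1, 11)

1. A_x = 1  [[A, B, C are collinear ⇒ 5y-55=0] ∩ [|A−(6, 11)|²=25]]
2. A_y = 11  [[A, B, C are collinear ⇒ 5y-55=0] ∩ [|A−(6, 11)|²=25]]
   so A = (1, 11)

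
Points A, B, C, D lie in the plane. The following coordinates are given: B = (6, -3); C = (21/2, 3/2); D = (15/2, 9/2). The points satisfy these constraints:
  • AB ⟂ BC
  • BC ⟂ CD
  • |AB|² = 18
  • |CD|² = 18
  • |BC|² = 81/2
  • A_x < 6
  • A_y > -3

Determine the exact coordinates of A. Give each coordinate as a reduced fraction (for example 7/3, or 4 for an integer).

A = (3, 0)

1. A_x = 3  [[AB ⟂ BC ⇒ -9/2x-9/2y+27/2=0] ∩ [|A−(6, -3)|²=18]]
2. A_y = 0  [[AB ⟂ BC ⇒ -9/2x-9/2y+27/2=0] ∩ [|A−(6, -3)|²=18]]
   so A = (3, 0)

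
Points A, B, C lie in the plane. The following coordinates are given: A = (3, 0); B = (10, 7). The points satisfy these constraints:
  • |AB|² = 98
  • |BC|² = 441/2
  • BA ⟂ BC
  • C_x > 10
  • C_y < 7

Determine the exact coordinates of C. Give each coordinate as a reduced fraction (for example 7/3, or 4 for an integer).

1. C_x = 41/2  [[BA ⟂ BC ⇒ -7x-7y+119=0] ∩ [|C−(10, 7)|²=441/2]]
2. C_y = -7/2  [[BA ⟂ BC ⇒ -7x-7y+119=0] ∩ [|C−(10, 7)|²=441/2]]
   so C = (41/2, -7/2)

C = (41/2, -7/2)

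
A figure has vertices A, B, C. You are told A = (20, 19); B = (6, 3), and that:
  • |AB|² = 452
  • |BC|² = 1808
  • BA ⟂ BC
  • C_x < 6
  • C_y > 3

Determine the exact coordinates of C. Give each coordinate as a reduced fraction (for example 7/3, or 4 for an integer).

1. C_x = -26  [[BA ⟂ BC ⇒ 14x+16y-132=0] ∩ [|C−(6, 3)|²=1808]]
2. C_y = 31  [[BA ⟂ BC ⇒ 14x+16y-132=0] ∩ [|C−(6, 3)|²=1808]]
   so C = (-26, 31)

C = (-26, 31)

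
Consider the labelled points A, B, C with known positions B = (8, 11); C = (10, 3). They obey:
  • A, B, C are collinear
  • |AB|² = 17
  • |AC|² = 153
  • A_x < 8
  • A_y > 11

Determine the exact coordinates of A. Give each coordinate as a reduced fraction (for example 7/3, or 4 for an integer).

1. A_x = 7  [[A, B, C are collinear ⇒ 8x+2y-86=0] ∩ [|A−(8, 11)|²=17]]
2. A_y = 15  [[A, B, C are collinear ⇒ 8x+2y-86=0] ∩ [|A−(8, 11)|²=17]]
   so A = (7, 15)

A = (7, 15)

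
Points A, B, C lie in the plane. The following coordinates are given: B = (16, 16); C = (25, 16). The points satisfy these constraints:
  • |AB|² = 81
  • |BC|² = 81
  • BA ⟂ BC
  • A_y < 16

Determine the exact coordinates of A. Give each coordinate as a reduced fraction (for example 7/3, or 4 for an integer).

1. A_x = 16  [[BA ⟂ BC ⇒ 9x-144=0] ∩ [|A−(16, 16)|²=81]]
2. A_y = 7  [[BA ⟂ BC ⇒ 9x-144=0] ∩ [|A−(16, 16)|²=81]]
   so A = (16, 7)

A = (16, 7)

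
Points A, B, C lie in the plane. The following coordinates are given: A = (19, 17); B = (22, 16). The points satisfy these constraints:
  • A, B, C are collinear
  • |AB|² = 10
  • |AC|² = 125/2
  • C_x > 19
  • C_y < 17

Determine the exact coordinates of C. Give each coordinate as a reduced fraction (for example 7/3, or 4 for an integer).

C = (53/2, 29/2)

1. C_x = 53/2  [[A, B, C are collinear ⇒ 1x+3y-70=0] ∩ [|C−(19, 17)|²=125/2]]
2. C_y = 29/2  [[A, B, C are collinear ⇒ 1x+3y-70=0] ∩ [|C−(19, 17)|²=125/2]]
   so C = (53/2, 29/2)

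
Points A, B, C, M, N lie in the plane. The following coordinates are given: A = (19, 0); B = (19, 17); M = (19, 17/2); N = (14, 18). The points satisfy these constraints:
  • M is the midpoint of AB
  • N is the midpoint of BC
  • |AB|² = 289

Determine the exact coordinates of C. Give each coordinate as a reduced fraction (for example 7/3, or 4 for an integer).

1. C_x = 9  [C = 2·N−B = 2·(14, 18)−(19, 17)]
2. C_y = 19  [C = 2·N−B = 2·(14, 18)−(19, 17)]
   so C = (9, 19)

C = (9, 19)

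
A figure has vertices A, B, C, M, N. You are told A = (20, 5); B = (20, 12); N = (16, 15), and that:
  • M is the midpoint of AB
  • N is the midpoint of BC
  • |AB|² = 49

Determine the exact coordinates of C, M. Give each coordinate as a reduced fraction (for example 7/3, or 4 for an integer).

C = (12, 18)
M = (20, 17/2)

1. M_x = 20  [2·M = A+B = (20, 5)+(20, 12)]
2. M_y = 17/2  [2·M = A+B = (20, 5)+(20, 12)]
   so M = (20, 17/2)
3. C_x = 12  [C = 2·N−B = 2·(16, 15)−(20, 12)]
4. C_y = 18  [C = 2·N−B = 2·(16, 15)−(20, 12)]
   so C = (12, 18)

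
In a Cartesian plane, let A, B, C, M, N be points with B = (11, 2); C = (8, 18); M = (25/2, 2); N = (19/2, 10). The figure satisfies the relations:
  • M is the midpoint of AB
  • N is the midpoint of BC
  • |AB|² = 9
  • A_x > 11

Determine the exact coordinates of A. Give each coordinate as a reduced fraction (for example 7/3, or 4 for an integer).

1. A_x = 14  [A = 2·M−B = 2·(25/2, 2)−(11, 2)]
2. A_y = 2  [A = 2·M−B = 2·(25/2, 2)−(11, 2)]
   so A = (14, 2)

A = (14, 2)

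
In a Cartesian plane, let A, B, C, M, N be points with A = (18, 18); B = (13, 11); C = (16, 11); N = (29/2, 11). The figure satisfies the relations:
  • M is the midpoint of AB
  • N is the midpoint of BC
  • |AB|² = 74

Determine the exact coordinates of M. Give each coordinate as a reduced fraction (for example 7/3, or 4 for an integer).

1. M_x = 31/2  [2·M = A+B = (18, 18)+(13, 11)]
2. M_y = 29/2  [2·M = A+B = (18, 18)+(13, 11)]
   so M = (31/2, 29/2)

M = (31/2, 29/2)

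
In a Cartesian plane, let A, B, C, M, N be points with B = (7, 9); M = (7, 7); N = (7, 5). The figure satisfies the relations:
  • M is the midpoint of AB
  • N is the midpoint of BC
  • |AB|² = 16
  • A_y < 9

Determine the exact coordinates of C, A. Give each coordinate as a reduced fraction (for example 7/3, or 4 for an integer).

1. A_x = 7  [A = 2·M−B = 2·(7, 7)−(7, 9)]
2. A_y = 5  [A = 2·M−B = 2·(7, 7)−(7, 9)]
   so A = (7, 5)
3. C_x = 7  [C = 2·N−B = 2·(7, 5)−(7, 9)]
4. C_y = 1  [C = 2·N−B = 2·(7, 5)−(7, 9)]
   so C = (7, 1)

C = (7, 1)
A = (7, 5)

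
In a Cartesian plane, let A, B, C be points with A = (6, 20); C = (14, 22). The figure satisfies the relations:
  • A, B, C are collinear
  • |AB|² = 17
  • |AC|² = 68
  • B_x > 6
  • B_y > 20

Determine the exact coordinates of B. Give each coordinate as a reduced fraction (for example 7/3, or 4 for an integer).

B = (10, 21)

1. B_x = 10  [[A, B, C are collinear ⇒ 2x-8y+148=0] ∩ [|B−(6, 20)|²=17]]
2. B_y = 21  [[A, B, C are collinear ⇒ 2x-8y+148=0] ∩ [|B−(6, 20)|²=17]]
   so B = (10, 21)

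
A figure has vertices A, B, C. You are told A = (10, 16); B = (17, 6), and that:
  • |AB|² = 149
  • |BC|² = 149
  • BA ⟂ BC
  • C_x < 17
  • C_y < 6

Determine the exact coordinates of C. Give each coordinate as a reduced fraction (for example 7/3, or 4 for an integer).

C = (7, -1)

1. C_x = 7  [[BA ⟂ BC ⇒ -7x+10y+59=0] ∩ [|C−(17, 6)|²=149]]
2. C_y = -1  [[BA ⟂ BC ⇒ -7x+10y+59=0] ∩ [|C−(17, 6)|²=149]]
   so C = (7, -1)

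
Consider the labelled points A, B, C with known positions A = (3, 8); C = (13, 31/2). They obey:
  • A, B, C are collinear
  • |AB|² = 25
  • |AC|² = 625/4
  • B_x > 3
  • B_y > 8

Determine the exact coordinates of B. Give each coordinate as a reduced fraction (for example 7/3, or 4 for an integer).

1. B_x = 7  [[A, B, C are collinear ⇒ 15/2x-10y+115/2=0] ∩ [|B−(3, 8)|²=25]]
2. B_y = 11  [[A, B, C are collinear ⇒ 15/2x-10y+115/2=0] ∩ [|B−(3, 8)|²=25]]
   so B = (7, 11)

B = (7, 11)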